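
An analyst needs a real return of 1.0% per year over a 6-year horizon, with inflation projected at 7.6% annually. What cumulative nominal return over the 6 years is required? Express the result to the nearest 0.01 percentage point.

64.74%

Required annual nominal rate: (1+1.0%)(1+7.6%) − 1 = 8.676%.
Cumulative over 6 years: (1 + 0.08676)^6 − 1 ≈ 0.64741.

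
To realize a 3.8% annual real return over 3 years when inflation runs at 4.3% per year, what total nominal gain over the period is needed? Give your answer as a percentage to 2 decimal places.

Required annual nominal rate: (1+3.8%)(1+4.3%) − 1 = 8.2634%.
Cumulative over 3 years: (1 + 0.082634)^3 − 1 ≈ 0.26895.

26.90%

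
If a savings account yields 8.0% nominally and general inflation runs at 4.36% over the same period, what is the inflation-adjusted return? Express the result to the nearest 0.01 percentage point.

Real return via the Fisher equation: (1 + 8.0%)/(1 + 4.36%) − 1 = 1.080/1.0436 − 1 ≈ 0.03488.

3.49%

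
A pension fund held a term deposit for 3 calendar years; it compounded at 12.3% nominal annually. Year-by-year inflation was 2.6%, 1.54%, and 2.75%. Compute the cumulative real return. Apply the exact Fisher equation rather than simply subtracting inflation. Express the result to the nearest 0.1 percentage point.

32.3%

Cumulative inflation factor: 1.026 × 1.0154 × 1.0275 ≈ 1.07045.
Nominal growth factor: 1.41625. Real growth factor = 1.41625 / 1.07045 ≈ 1.32304.
Total real return ≈ 32.3040%.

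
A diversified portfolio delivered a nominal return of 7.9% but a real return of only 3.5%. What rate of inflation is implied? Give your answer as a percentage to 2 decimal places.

From (1+r_nom) = (1+r_real)(1+π), we get 1+π = (1 + 7.9%)/(1 + 3.5%) = 1.079/1.035 ≈ 1.04251.
So π ≈ 4.2512%.

4.25%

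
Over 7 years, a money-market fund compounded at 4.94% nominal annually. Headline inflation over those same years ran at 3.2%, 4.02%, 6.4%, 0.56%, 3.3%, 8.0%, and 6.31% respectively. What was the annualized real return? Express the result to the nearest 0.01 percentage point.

0.41%

Cumulative inflation factor: 1.032 × 1.0402 × 1.064 × 1.0056 × 1.033 × 1.080 × 1.0631 ≈ 1.36227.
Nominal growth factor: 1.40148. Real growth factor = 1.40148 / 1.36227 ≈ 1.02879.
Annualized: 1.02879^(1/7) − 1 ≈ 0.00406.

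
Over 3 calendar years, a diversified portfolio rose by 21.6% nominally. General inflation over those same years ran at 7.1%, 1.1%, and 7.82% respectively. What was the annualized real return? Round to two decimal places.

Cumulative inflation factor: 1.071 × 1.011 × 1.0782 ≈ 1.16745.
Nominal growth factor: 1.21600. Real growth factor = 1.21600 / 1.16745 ≈ 1.04158.
Annualized: 1.04158^(1/3) − 1 ≈ 0.01367.

1.37%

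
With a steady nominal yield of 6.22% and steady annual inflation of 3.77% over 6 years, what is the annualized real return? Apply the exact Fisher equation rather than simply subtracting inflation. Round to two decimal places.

With constant rates the annual real return is the same each year: (1+6.22%)/(1+3.77%) − 1 = 0.02361.

2.36%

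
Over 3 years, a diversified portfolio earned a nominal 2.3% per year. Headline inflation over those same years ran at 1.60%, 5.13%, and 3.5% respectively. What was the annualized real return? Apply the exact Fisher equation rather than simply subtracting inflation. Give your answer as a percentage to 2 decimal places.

Cumulative inflation factor: 1.0160 × 1.0513 × 1.035 ≈ 1.10551.
Nominal growth factor: 1.07060. Real growth factor = 1.07060 / 1.10551 ≈ 0.96843.
Annualized: 0.96843^(1/3) − 1 ≈ -0.01064.

-1.06%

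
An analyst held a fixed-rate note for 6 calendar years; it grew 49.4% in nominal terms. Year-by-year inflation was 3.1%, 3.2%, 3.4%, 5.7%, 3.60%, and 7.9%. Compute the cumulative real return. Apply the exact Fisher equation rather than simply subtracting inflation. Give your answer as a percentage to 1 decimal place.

14.9%

Cumulative inflation factor: 1.031 × 1.032 × 1.034 × 1.057 × 1.0360 × 1.079 ≈ 1.29992.
Nominal growth factor: 1.49400. Real growth factor = 1.49400 / 1.29992 ≈ 1.14931.
Total real return ≈ 14.9306%.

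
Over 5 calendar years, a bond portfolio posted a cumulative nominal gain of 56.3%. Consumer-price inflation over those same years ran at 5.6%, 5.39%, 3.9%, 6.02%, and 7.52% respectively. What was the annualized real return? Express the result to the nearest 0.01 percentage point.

Cumulative inflation factor: 1.056 × 1.0539 × 1.039 × 1.0602 × 1.0752 ≈ 1.31812.
Nominal growth factor: 1.56300. Real growth factor = 1.56300 / 1.31812 ≈ 1.18578.
Annualized: 1.18578^(1/5) − 1 ≈ 0.03467.

3.47%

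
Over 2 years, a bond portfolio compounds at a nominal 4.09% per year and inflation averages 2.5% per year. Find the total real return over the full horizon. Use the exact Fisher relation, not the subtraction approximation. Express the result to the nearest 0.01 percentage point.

The annual real rate is (1+4.09%)/(1+2.5%) − 1 = 1.5512%.
Compounded over 2 years: (1 + 0.015512)^2 − 1 ≈ 0.03127.

3.13%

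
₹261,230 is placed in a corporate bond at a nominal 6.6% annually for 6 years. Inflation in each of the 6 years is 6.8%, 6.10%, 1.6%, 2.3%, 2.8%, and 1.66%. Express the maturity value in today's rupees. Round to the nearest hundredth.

₹311,434.76

Nominal value at maturity: ₹261,230 × (1 + 6.6%)^6 ≈ ₹383,324.24.
Price-level factor over 6 years: 1.068 × 1.0610 × 1.016 × 1.023 × 1.028 × 1.0166 ≈ 1.2308331888.
The maturity value deflated by that factor is the answer in today's purchasing power.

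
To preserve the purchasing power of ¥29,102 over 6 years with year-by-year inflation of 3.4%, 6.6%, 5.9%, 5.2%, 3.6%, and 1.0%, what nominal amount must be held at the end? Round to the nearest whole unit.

¥37,393

Cumulative price-level factor: 1.034 × 1.066 × 1.059 × 1.052 × 1.036 × 1.010 ≈ 1.2849036789.
The nominal amount required is ¥29,102 scaled up by that factor.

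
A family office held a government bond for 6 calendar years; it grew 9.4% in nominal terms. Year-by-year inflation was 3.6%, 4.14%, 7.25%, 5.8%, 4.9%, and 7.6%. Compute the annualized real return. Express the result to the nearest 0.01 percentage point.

-3.82%

Cumulative inflation factor: 1.036 × 1.0414 × 1.0725 × 1.058 × 1.049 × 1.076 ≈ 1.38181.
Nominal growth factor: 1.09400. Real growth factor = 1.09400 / 1.38181 ≈ 0.79172.
Annualized: 0.79172^(1/6) − 1 ≈ -0.03818.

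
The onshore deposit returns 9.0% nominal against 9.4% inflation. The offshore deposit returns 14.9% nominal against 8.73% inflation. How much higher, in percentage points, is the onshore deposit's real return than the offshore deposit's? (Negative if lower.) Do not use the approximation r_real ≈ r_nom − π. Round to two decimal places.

The onshore deposit real return: 1.090/1.094 − 1 = -0.366%.
The offshore deposit real return: 1.149/1.0873 − 1 = 5.675%.
Difference: -0.366 − 5.675 = -6.041 pp.

-6.04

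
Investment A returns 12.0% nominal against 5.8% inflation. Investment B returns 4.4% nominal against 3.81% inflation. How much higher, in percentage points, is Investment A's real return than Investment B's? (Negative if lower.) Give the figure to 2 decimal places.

Investment A real return: 1.120/1.058 − 1 = 5.860%.
Investment B real return: 1.044/1.0381 − 1 = 0.568%.
Difference: 5.860 − 0.568 = 5.292 pp.

5.29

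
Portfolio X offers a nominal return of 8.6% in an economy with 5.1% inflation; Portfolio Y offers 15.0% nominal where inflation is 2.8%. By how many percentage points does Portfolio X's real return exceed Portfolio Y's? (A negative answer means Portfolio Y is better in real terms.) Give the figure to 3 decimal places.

Portfolio X real return: 1.086/1.051 − 1 = 3.3302%.
Portfolio Y real return: 1.150/1.028 − 1 = 11.8677%.
Difference: 3.3302 − 11.8677 = -8.5375 pp.

-8.538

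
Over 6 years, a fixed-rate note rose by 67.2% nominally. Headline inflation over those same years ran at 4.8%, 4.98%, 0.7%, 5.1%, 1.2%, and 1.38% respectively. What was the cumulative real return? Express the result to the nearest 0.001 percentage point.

Cumulative inflation factor: 1.048 × 1.0498 × 1.007 × 1.051 × 1.012 × 1.0138 ≈ 1.19463.
Nominal growth factor: 1.67200. Real growth factor = 1.67200 / 1.19463 ≈ 1.39960.
Total real return ≈ 39.9598%.

39.960%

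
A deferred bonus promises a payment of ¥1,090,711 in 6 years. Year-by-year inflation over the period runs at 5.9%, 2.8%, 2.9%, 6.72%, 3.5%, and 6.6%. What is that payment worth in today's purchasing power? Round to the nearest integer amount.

Price-level factor over 6 years: 1.059 × 1.028 × 1.029 × 1.0672 × 1.035 × 1.066 ≈ 1.3190091874.
Purchasing power today: ¥1,090,711 divided by that factor.

¥826,917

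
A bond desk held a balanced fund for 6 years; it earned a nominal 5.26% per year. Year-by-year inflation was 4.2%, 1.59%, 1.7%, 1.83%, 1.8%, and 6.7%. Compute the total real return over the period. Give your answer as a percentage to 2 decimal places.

Cumulative inflation factor: 1.042 × 1.0159 × 1.017 × 1.0183 × 1.018 × 1.067 ≈ 1.19077.
Nominal growth factor: 1.36013. Real growth factor = 1.36013 / 1.19077 ≈ 1.14223.
Total real return ≈ 14.2228%.

14.22%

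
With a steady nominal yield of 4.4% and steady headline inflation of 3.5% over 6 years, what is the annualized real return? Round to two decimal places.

With constant rates the annual real return is the same each year: (1+4.4%)/(1+3.5%) − 1 = 0.00870.

0.87%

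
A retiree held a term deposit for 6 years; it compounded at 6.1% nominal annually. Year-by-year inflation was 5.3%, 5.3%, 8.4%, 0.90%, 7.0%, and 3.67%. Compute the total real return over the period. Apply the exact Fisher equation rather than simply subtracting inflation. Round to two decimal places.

Cumulative inflation factor: 1.053 × 1.053 × 1.084 × 1.0090 × 1.070 × 1.0367 ≈ 1.34528.
Nominal growth factor: 1.42657. Real growth factor = 1.42657 / 1.34528 ≈ 1.06042.
Total real return ≈ 6.0421%.

6.04%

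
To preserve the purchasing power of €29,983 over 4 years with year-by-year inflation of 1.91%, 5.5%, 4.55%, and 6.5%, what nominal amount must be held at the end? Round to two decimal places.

€35,893.68

Cumulative price-level factor: 1.0191 × 1.055 × 1.0455 × 1.065 ≈ 1.1971343879.
Multiplying €29,983 by the price-level factor gives the future nominal sum.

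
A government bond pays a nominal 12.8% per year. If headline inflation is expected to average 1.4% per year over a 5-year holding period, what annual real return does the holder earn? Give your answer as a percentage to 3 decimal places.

11.243%

With constant rates the annual real return is the same each year: (1+12.8%)/(1+1.4%) − 1 = 0.11243.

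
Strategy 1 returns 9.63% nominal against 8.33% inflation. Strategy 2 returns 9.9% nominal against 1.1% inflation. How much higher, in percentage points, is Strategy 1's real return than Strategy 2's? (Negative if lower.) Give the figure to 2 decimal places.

Strategy 1 real return: 1.0963/1.0833 − 1 = 1.200%.
Strategy 2 real return: 1.099/1.011 − 1 = 8.704%.
Difference: 1.200 − 8.704 = -7.504 pp.

-7.50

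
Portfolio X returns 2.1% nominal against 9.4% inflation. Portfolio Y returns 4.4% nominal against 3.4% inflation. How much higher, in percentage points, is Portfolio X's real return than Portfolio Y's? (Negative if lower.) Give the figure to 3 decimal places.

Portfolio X real return: 1.021/1.094 − 1 = -6.6728%.
Portfolio Y real return: 1.044/1.034 − 1 = 0.9671%.
Difference: -6.6728 − 0.9671 = -7.6399 pp.

-7.640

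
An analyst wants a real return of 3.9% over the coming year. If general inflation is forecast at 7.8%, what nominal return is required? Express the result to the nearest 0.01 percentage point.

By the Fisher equation, 1 + r_nom = (1 + 3.9%)(1 + 7.8%) = 1.039 × 1.078 = 1.120042.
So r_nom = 12.0042%.

12.00%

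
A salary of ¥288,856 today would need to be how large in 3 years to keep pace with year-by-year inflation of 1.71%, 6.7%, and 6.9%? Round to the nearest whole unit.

¥335,110

Cumulative price-level factor: 1.0171 × 1.067 × 1.069 = 1.1601276533.
The nominal amount required is ¥288,856 scaled up by that factor.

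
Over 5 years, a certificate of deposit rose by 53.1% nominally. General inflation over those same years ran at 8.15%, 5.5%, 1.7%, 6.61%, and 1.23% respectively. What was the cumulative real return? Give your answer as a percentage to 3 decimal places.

Cumulative inflation factor: 1.0815 × 1.055 × 1.017 × 1.0661 × 1.0123 ≈ 1.25230.
Nominal growth factor: 1.53100. Real growth factor = 1.53100 / 1.25230 ≈ 1.22255.
Total real return ≈ 22.2554%.

22.255%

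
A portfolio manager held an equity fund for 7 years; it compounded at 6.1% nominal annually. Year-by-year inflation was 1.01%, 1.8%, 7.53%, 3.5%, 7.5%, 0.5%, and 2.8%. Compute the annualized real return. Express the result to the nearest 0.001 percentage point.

Cumulative inflation factor: 1.0101 × 1.018 × 1.0753 × 1.035 × 1.075 × 1.005 × 1.028 ≈ 1.27101.
Nominal growth factor: 1.51359. Real growth factor = 1.51359 / 1.27101 ≈ 1.19085.
Annualized: 1.19085^(1/7) − 1 ≈ 0.02527.

2.527%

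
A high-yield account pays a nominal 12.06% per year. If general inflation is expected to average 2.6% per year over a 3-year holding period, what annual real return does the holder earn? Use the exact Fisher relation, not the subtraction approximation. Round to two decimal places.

With constant rates the annual real return is the same each year: (1+12.06%)/(1+2.6%) − 1 = 0.09220.

9.22%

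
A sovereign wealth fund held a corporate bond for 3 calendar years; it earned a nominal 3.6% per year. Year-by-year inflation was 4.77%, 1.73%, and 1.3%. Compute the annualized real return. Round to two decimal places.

Cumulative inflation factor: 1.0477 × 1.0173 × 1.013 ≈ 1.07968.
Nominal growth factor: 1.11193. Real growth factor = 1.11193 / 1.07968 ≈ 1.02987.
Annualized: 1.02987^(1/3) − 1 ≈ 0.00986.

0.99%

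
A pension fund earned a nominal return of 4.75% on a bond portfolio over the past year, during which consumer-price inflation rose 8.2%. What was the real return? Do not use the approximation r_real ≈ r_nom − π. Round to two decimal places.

Real return via the Fisher equation: (1 + 4.75%)/(1 + 8.2%) − 1 = 1.0475/1.082 − 1 ≈ -0.03189.

-3.19%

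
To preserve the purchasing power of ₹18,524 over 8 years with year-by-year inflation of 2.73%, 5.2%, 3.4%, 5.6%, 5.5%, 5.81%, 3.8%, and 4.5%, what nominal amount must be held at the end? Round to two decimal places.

₹26,468.24

Cumulative price-level factor: 1.0273 × 1.052 × 1.034 × 1.056 × 1.055 × 1.0581 × 1.038 × 1.045 ≈ 1.4288620538.
The nominal amount required is ₹18,524 scaled up by that factor.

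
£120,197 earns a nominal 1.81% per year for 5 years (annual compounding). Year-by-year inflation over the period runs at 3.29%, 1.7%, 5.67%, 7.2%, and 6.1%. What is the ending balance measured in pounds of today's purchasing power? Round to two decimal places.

£104,136.92

Nominal value at maturity: £120,197 × (1 + 1.81%)^5 ≈ £131,475.80.
Price-level factor over 5 years: 1.0329 × 1.017 × 1.0567 × 1.072 × 1.061 ≈ 1.2625282572.
The maturity value deflated by that factor is the answer in today's purchasing power.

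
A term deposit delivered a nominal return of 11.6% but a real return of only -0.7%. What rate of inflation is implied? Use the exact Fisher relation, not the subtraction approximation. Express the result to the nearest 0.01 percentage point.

12.39%

From (1+r_nom) = (1+r_real)(1+π), we get 1+π = (1 + 11.6%)/(1 − 0.7%) = 1.116/0.993 ≈ 1.12387.
So π ≈ 12.3867%.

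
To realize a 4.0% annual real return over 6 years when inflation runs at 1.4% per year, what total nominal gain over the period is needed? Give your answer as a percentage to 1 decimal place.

37.5%

Required annual nominal rate: (1+4.0%)(1+1.4%) − 1 = 5.456%.
Cumulative over 6 years: (1 + 0.05456)^6 − 1 ≈ 0.37540.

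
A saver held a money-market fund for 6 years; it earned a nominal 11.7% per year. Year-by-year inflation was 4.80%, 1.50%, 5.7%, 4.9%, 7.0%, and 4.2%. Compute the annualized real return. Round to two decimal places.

Cumulative inflation factor: 1.0480 × 1.0150 × 1.057 × 1.049 × 1.070 × 1.042 ≈ 1.31501.
Nominal growth factor: 1.94231. Real growth factor = 1.94231 / 1.31501 ≈ 1.47703.
Annualized: 1.47703^(1/6) − 1 ≈ 0.06717.

6.72%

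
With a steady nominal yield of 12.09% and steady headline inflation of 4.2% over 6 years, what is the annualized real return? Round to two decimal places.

7.57%

With constant rates the annual real return is the same each year: (1+12.09%)/(1+4.2%) − 1 = 0.07572.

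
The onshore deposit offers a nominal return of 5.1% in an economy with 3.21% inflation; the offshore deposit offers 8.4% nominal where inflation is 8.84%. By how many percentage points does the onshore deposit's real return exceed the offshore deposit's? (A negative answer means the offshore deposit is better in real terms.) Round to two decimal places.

The onshore deposit real return: 1.051/1.0321 − 1 = 1.831%.
The offshore deposit real return: 1.084/1.0884 − 1 = -0.404%.
Difference: 1.831 − (-0.404) = 2.235 pp.

2.24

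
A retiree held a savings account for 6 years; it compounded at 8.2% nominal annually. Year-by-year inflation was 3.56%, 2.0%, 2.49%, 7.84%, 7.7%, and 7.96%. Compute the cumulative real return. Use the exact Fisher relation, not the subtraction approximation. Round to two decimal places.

Cumulative inflation factor: 1.0356 × 1.020 × 1.0249 × 1.0784 × 1.077 × 1.0796 ≈ 1.35748.
Nominal growth factor: 1.60459. Real growth factor = 1.60459 / 1.35748 ≈ 1.18204.
Total real return ≈ 18.2038%.

18.20%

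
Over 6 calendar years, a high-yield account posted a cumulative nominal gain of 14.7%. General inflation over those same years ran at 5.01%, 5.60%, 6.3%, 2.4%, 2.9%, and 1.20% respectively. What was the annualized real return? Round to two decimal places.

Cumulative inflation factor: 1.0501 × 1.0560 × 1.063 × 1.024 × 1.029 × 1.0120 ≈ 1.25697.
Nominal growth factor: 1.14700. Real growth factor = 1.14700 / 1.25697 ≈ 0.91251.
Annualized: 0.91251^(1/6) − 1 ≈ -0.01514.

-1.51%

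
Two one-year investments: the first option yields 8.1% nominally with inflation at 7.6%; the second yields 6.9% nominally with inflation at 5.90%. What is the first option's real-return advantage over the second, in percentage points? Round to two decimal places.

The first option real return: 1.081/1.076 − 1 = 0.465%.
The second real return: 1.069/1.0590 − 1 = 0.944%.
Difference: 0.465 − 0.944 = -0.479 pp.

-0.48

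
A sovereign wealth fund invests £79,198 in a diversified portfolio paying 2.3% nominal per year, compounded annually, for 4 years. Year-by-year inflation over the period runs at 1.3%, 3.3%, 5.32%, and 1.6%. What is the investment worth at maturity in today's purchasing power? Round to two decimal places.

Nominal value at maturity: £79,198 × (1 + 2.3%)^4 ≈ £86,739.47.
Price-level factor over 4 years: 1.013 × 1.033 × 1.0532 × 1.016 ≈ 1.1197326072.
The maturity value deflated by that factor is the answer in today's purchasing power.

£77,464.45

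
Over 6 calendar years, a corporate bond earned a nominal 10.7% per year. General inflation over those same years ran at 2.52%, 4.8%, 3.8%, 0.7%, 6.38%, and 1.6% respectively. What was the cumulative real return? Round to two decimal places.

51.61%

Cumulative inflation factor: 1.0252 × 1.048 × 1.038 × 1.007 × 1.0638 × 1.016 ≈ 1.21381.
Nominal growth factor: 1.84029. Real growth factor = 1.84029 / 1.21381 ≈ 1.51613.
Total real return ≈ 51.6126%.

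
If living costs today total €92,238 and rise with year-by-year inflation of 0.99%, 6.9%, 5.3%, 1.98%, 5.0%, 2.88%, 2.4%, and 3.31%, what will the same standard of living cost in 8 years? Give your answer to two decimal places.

€122,200.20

Cumulative price-level factor: 1.0099 × 1.069 × 1.053 × 1.0198 × 1.050 × 1.0288 × 1.024 × 1.0331 ≈ 1.3248357203.
The nominal amount required is €92,238 scaled up by that factor.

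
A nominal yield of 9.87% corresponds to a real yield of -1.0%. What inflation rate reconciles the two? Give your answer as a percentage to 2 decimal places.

10.98%

From (1+r_nom) = (1+r_real)(1+π), we get 1+π = (1 + 9.87%)/(1 − 1.0%) = 1.0987/0.990 ≈ 1.10980.
So π ≈ 10.9798%.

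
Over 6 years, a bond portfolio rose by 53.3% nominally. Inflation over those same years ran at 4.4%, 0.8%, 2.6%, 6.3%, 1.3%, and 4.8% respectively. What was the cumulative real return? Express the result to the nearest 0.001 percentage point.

25.814%

Cumulative inflation factor: 1.044 × 1.008 × 1.026 × 1.063 × 1.013 × 1.048 ≈ 1.21846.
Nominal growth factor: 1.53300. Real growth factor = 1.53300 / 1.21846 ≈ 1.25814.
Total real return ≈ 25.8142%.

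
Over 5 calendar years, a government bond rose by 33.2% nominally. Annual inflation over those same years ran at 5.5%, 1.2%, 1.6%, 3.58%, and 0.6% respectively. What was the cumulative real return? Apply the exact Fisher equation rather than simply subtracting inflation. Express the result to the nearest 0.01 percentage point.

Cumulative inflation factor: 1.055 × 1.012 × 1.016 × 1.0358 × 1.006 ≈ 1.13032.
Nominal growth factor: 1.33200. Real growth factor = 1.33200 / 1.13032 ≈ 1.17843.
Total real return ≈ 17.8430%.

17.84%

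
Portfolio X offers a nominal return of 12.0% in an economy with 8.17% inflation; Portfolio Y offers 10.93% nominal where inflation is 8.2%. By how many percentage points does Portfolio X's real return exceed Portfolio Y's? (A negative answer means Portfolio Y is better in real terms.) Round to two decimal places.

1.02

Portfolio X real return: 1.120/1.0817 − 1 = 3.541%.
Portfolio Y real return: 1.1093/1.082 − 1 = 2.523%.
Difference: 3.541 − 2.523 = 1.018 pp.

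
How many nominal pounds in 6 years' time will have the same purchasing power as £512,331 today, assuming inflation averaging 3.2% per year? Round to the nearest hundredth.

£618,911.88

Cumulative price-level factor: (1+3.2%)^6 ≈ 1.2080312910.
Multiplying £512,331 by the price-level factor gives the future nominal sum.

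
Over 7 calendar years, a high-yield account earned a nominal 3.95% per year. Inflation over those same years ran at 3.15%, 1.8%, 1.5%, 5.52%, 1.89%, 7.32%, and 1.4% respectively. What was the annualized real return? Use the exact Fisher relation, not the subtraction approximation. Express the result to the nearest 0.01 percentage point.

Cumulative inflation factor: 1.0315 × 1.018 × 1.015 × 1.0552 × 1.0189 × 1.0732 × 1.014 ≈ 1.24700.
Nominal growth factor: 1.31151. Real growth factor = 1.31151 / 1.24700 ≈ 1.05173.
Annualized: 1.05173^(1/7) − 1 ≈ 0.00723.

0.72%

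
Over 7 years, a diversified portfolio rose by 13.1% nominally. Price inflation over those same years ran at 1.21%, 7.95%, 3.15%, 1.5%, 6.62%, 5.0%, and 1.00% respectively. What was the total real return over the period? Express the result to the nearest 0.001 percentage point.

Cumulative inflation factor: 1.0121 × 1.0795 × 1.0315 × 1.015 × 1.0662 × 1.050 × 1.0100 ≈ 1.29339.
Nominal growth factor: 1.13100. Real growth factor = 1.13100 / 1.29339 ≈ 0.87444.
Total real return ≈ -12.5556%.

-12.556%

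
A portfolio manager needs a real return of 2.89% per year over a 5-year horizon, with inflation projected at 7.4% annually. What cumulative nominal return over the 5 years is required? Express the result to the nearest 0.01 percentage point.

64.77%

Required annual nominal rate: (1+2.89%)(1+7.4%) − 1 = 10.50386%.
Cumulative over 5 years: (1 + 0.1050386)^5 − 1 ≈ 0.64773.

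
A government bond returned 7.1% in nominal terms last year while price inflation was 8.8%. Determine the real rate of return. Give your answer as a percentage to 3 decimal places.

-1.563%

Real return via the Fisher equation: (1 + 7.1%)/(1 + 8.8%) − 1 = 1.071/1.088 − 1 ≈ -0.01563.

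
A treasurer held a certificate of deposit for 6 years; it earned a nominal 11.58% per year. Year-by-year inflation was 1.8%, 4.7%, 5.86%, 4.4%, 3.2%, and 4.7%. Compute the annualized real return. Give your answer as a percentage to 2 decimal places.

Cumulative inflation factor: 1.018 × 1.047 × 1.0586 × 1.044 × 1.032 × 1.047 ≈ 1.27278.
Nominal growth factor: 1.92983. Real growth factor = 1.92983 / 1.27278 ≈ 1.51623.
Annualized: 1.51623^(1/6) − 1 ≈ 0.07183.

7.18%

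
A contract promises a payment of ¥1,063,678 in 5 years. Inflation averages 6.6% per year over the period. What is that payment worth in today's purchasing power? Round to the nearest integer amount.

¥772,724

Price-level factor over 5 years: (1 + 6.6%)^5 ≈ 1.3765310860.
Purchasing power today: ¥1,063,678 divided by that factor.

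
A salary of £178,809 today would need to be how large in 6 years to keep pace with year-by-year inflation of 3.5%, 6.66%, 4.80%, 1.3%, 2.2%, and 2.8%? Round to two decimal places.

Cumulative price-level factor: 1.035 × 1.0666 × 1.0480 × 1.013 × 1.022 × 1.028 ≈ 1.2312795533.
Multiplying £178,809 by the price-level factor gives the future nominal sum.

£220,163.87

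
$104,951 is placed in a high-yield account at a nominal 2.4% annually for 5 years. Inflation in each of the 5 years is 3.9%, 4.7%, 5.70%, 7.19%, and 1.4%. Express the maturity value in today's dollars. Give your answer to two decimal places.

$94,549.00

Nominal value at maturity: $104,951 × (1 + 2.4%)^5 ≈ $118,164.32.
Price-level factor over 5 years: 1.039 × 1.047 × 1.0570 × 1.0719 × 1.014 ≈ 1.2497681208.
The maturity value deflated by that factor is the answer in today's purchasing power.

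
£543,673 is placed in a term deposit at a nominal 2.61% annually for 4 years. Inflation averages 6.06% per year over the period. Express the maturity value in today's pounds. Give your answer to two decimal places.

Nominal value at maturity: £543,673 × (1 + 2.61%)^4 ≈ £602,693.51.
Price-level factor over 4 years: (1 + 6.06%)^4 ≈ 1.2653378263.
The maturity value deflated by that factor is the answer in today's purchasing power.

£476,310.36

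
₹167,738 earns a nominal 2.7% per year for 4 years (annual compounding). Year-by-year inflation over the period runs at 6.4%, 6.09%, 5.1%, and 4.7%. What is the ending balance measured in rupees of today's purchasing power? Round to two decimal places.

₹150,226.92

Nominal value at maturity: ₹167,738 × (1 + 2.7%)^4 ≈ ₹186,600.69.
Price-level factor over 4 years: 1.064 × 1.0609 × 1.051 × 1.047 ≈ 1.2421254926.
Dividing the nominal maturity value by the price-level factor gives the value in today's money.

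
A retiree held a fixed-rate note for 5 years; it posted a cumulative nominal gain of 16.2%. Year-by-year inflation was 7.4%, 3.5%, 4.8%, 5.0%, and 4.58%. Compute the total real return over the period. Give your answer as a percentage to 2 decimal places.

Cumulative inflation factor: 1.074 × 1.035 × 1.048 × 1.050 × 1.0458 ≈ 1.27922.
Nominal growth factor: 1.16200. Real growth factor = 1.16200 / 1.27922 ≈ 0.90837.
Total real return ≈ -9.1631%.

-9.16%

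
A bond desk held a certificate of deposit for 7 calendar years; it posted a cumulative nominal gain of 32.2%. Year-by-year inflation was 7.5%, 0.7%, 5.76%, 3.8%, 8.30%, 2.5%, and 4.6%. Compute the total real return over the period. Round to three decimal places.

-4.194%

Cumulative inflation factor: 1.075 × 1.007 × 1.0576 × 1.038 × 1.0830 × 1.025 × 1.046 ≈ 1.37988.
Nominal growth factor: 1.32200. Real growth factor = 1.32200 / 1.37988 ≈ 0.95806.
Total real return ≈ -4.1944%.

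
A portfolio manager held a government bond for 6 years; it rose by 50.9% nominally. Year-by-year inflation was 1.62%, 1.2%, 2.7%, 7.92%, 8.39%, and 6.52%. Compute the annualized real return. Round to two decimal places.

Cumulative inflation factor: 1.0162 × 1.012 × 1.027 × 1.0792 × 1.0839 × 1.0652 ≈ 1.31599.
Nominal growth factor: 1.50900. Real growth factor = 1.50900 / 1.31599 ≈ 1.14667.
Annualized: 1.14667^(1/6) − 1 ≈ 0.02307.

2.31%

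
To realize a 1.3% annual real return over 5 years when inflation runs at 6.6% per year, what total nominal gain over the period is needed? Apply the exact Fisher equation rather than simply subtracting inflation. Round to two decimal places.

Required annual nominal rate: (1+1.3%)(1+6.6%) − 1 = 7.9858%.
Cumulative over 5 years: (1 + 0.079858)^5 − 1 ≈ 0.46836.

46.84%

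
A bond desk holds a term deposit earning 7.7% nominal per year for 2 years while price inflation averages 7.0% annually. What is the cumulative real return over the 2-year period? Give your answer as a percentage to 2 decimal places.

1.31%

The annual real rate is (1+7.7%)/(1+7.0%) − 1 = 0.6542%.
Compounded over 2 years: (1 + 0.006542)^2 − 1 ≈ 0.01313.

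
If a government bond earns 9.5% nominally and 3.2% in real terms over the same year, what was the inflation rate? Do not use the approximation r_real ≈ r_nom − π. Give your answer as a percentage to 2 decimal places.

From (1+r_nom) = (1+r_real)(1+π), we get 1+π = (1 + 9.5%)/(1 + 3.2%) = 1.095/1.032 ≈ 1.06105.
So π ≈ 6.1047%.

6.10%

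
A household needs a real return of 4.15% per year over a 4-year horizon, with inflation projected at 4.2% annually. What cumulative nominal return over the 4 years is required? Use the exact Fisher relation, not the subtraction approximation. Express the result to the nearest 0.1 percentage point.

Required annual nominal rate: (1+4.15%)(1+4.2%) − 1 = 8.5243%.
Cumulative over 4 years: (1 + 0.085243)^4 − 1 ≈ 0.38710.

38.7%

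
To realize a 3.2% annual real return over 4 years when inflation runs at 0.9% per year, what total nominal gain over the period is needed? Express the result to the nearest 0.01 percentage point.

17.57%

Required annual nominal rate: (1+3.2%)(1+0.9%) − 1 = 4.1288%.
Cumulative over 4 years: (1 + 0.041288)^4 − 1 ≈ 0.17566.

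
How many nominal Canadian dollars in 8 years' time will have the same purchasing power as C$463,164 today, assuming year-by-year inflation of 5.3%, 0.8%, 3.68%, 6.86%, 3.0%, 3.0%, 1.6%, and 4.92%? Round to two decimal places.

C$615,971.04

Cumulative price-level factor: 1.053 × 1.008 × 1.0368 × 1.0686 × 1.030 × 1.030 × 1.016 × 1.0492 ≈ 1.3299199502.
The nominal amount required is C$463,164 scaled up by that factor.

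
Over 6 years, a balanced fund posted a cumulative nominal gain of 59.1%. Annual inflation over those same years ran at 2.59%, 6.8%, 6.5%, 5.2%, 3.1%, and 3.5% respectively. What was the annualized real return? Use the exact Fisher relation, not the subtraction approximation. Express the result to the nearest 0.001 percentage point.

Cumulative inflation factor: 1.0259 × 1.068 × 1.065 × 1.052 × 1.031 × 1.035 ≈ 1.30991.
Nominal growth factor: 1.59100. Real growth factor = 1.59100 / 1.30991 ≈ 1.21459.
Annualized: 1.21459^(1/6) − 1 ≈ 0.03293.

3.293%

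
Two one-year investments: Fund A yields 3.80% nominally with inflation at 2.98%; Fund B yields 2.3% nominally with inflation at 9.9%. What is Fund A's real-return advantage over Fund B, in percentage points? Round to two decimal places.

7.71

Fund A real return: 1.0380/1.0298 − 1 = 0.796%.
Fund B real return: 1.023/1.099 − 1 = -6.915%.
Difference: 0.796 − (-6.915) = 7.711 pp.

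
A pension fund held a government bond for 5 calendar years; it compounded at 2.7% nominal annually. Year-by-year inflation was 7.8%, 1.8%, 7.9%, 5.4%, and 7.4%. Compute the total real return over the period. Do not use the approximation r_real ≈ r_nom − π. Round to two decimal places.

-14.76%

Cumulative inflation factor: 1.078 × 1.018 × 1.079 × 1.054 × 1.074 ≈ 1.34040.
Nominal growth factor: 1.14249. Real growth factor = 1.14249 / 1.34040 ≈ 0.85235.
Total real return ≈ -14.7647%.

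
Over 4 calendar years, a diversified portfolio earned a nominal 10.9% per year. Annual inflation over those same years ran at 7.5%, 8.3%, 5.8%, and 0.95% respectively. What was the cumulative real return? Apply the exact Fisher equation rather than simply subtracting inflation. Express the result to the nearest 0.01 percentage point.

21.65%

Cumulative inflation factor: 1.075 × 1.083 × 1.058 × 1.0095 ≈ 1.24345.
Nominal growth factor: 1.51261. Real growth factor = 1.51261 / 1.24345 ≈ 1.21646.
Total real return ≈ 21.6458%.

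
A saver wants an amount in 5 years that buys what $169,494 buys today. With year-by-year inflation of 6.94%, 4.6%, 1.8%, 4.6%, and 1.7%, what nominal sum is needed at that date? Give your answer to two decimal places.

$205,317.80

Cumulative price-level factor: 1.0694 × 1.046 × 1.018 × 1.046 × 1.017 ≈ 1.2113573527.
The nominal amount required is $169,494 scaled up by that factor.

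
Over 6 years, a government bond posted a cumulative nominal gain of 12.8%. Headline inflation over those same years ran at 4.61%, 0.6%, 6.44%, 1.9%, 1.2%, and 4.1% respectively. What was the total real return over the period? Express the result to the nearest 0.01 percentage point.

-6.19%

Cumulative inflation factor: 1.0461 × 1.006 × 1.0644 × 1.019 × 1.012 × 1.041 ≈ 1.20249.
Nominal growth factor: 1.12800. Real growth factor = 1.12800 / 1.20249 ≈ 0.93805.
Total real return ≈ -6.1946%.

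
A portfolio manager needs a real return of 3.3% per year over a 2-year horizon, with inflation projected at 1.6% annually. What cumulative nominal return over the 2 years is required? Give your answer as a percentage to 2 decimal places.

10.15%

Required annual nominal rate: (1+3.3%)(1+1.6%) − 1 = 4.9528%.
Cumulative over 2 years: (1 + 0.049528)^2 − 1 ≈ 0.10151.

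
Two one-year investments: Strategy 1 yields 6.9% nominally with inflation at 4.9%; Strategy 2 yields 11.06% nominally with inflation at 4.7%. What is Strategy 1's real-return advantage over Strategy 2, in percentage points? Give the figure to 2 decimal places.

-4.17

Strategy 1 real return: 1.069/1.049 − 1 = 1.907%.
Strategy 2 real return: 1.1106/1.047 − 1 = 6.074%.
Difference: 1.907 − 6.074 = -4.167 pp.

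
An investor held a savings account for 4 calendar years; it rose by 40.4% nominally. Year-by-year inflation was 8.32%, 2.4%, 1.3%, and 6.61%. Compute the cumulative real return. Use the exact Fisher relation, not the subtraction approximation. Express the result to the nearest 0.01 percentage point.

17.21%

Cumulative inflation factor: 1.0832 × 1.024 × 1.013 × 1.0661 ≈ 1.19789.
Nominal growth factor: 1.40400. Real growth factor = 1.40400 / 1.19789 ≈ 1.17206.
Total real return ≈ 17.2063%.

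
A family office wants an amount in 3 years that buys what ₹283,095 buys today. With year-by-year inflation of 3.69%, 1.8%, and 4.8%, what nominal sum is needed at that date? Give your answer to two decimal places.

Cumulative price-level factor: 1.0369 × 1.018 × 1.048 = 1.1062312816.
The nominal amount required is ₹283,095 scaled up by that factor.

₹313,168.54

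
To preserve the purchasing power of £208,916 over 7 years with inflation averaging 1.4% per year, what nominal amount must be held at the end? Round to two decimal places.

Cumulative price-level factor: (1+1.4%)^7 ≈ 1.1022133959.
Multiplying £208,916 by the price-level factor gives the future nominal sum.

£230,270.01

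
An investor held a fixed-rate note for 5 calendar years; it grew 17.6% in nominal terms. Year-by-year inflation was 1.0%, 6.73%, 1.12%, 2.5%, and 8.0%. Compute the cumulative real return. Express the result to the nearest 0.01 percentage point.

-2.54%

Cumulative inflation factor: 1.010 × 1.0673 × 1.0112 × 1.025 × 1.080 ≈ 1.20668.
Nominal growth factor: 1.17600. Real growth factor = 1.17600 / 1.20668 ≈ 0.97457.
Total real return ≈ -2.5426%.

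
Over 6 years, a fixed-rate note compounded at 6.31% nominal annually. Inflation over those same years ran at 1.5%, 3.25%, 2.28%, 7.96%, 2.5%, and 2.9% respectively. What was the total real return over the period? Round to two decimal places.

Cumulative inflation factor: 1.015 × 1.0325 × 1.0228 × 1.0796 × 1.025 × 1.029 ≈ 1.22053.
Nominal growth factor: 1.44359. Real growth factor = 1.44359 / 1.22053 ≈ 1.18276.
Total real return ≈ 18.2758%.

18.28%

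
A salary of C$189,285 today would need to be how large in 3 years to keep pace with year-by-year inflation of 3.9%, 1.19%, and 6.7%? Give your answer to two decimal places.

C$212,340.95

Cumulative price-level factor: 1.039 × 1.0119 × 1.067 = 1.1218054947.
The nominal amount required is C$189,285 scaled up by that factor.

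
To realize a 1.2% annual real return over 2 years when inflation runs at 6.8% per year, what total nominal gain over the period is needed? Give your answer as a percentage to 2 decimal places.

Required annual nominal rate: (1+1.2%)(1+6.8%) − 1 = 8.0816%.
Cumulative over 2 years: (1 + 0.080816)^2 − 1 ≈ 0.16816.

16.82%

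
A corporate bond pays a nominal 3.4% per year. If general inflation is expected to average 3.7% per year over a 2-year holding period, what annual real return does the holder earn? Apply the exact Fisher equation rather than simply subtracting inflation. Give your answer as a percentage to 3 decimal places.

With constant rates the annual real return is the same each year: (1+3.4%)/(1+3.7%) − 1 = -0.00289.

-0.289%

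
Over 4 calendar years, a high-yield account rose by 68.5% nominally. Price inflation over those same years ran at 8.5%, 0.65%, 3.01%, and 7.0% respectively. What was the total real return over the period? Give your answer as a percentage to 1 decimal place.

40.0%

Cumulative inflation factor: 1.085 × 1.0065 × 1.0301 × 1.070 ≈ 1.20367.
Nominal growth factor: 1.68500. Real growth factor = 1.68500 / 1.20367 ≈ 1.39989.
Total real return ≈ 39.9888%.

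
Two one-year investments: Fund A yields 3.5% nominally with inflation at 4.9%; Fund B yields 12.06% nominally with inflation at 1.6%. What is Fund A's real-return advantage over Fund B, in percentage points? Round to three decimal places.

Fund A real return: 1.035/1.049 − 1 = -1.3346%.
Fund B real return: 1.1206/1.016 − 1 = 10.2953%.
Difference: -1.3346 − 10.2953 = -11.6299 pp.

-11.630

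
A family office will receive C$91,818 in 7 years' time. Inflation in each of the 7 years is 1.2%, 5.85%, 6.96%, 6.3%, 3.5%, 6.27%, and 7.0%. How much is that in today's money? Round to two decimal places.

Price-level factor over 7 years: 1.012 × 1.0585 × 1.0696 × 1.063 × 1.035 × 1.0627 × 1.070 ≈ 1.4333783539.
Purchasing power today: C$91,818 divided by that factor.

C$64,057.06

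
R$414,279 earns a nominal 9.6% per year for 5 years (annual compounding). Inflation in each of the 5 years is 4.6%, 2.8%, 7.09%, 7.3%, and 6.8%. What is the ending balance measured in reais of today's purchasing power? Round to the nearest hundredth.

Nominal value at maturity: R$414,279 × (1 + 9.6%)^5 ≈ R$655,157.46.
Price-level factor over 5 years: 1.046 × 1.028 × 1.0709 × 1.073 × 1.068 ≈ 1.3196072485.
Dividing the nominal maturity value by the price-level factor gives the value in today's money.

R$496,479.13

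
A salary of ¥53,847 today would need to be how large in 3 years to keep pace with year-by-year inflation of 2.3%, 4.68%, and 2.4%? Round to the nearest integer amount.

Cumulative price-level factor: 1.023 × 1.0468 × 1.024 = 1.0965774336.
Multiplying ¥53,847 by the price-level factor gives the future nominal sum.

¥59,047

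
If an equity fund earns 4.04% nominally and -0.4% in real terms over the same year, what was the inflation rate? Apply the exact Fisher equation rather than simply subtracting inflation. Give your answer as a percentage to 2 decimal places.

4.46%

From (1+r_nom) = (1+r_real)(1+π), we get 1+π = (1 + 4.04%)/(1 − 0.4%) = 1.0404/0.996 ≈ 1.04458.
So π ≈ 4.4578%.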